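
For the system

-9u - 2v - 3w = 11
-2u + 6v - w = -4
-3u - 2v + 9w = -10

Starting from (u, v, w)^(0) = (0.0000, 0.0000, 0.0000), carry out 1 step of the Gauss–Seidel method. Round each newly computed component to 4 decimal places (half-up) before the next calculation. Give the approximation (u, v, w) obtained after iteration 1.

(-1.2222, -1.0741, -1.7572)

Iteration 1:
  u = (11 - (-2)·0.0000 - (-3)·0.0000) / (-9) = -1.2222
  v = (-4 - (-2)·-1.2222 - (-1)·0.0000) / (6) = -1.0741
  w = (-10 - (-3)·-1.2222 - (-2)·-1.0741) / (9) = -1.7572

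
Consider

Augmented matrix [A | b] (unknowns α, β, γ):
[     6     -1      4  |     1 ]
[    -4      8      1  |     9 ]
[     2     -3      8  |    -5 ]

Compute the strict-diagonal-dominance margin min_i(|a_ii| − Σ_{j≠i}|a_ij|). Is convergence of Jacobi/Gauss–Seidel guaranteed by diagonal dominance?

1

row 1: |6| − (1+4) = 1
row 2: |8| − (4+1) = 3
row 3: |8| − (2+3) = 3
minimum over rows = 1 → strictly diagonally dominant (convergence guaranteed)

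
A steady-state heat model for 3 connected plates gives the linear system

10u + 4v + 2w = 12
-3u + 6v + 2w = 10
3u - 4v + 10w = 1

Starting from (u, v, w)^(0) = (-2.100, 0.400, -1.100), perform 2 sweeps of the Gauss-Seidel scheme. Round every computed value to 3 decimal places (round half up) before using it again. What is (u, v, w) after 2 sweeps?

(-0.023, 1.393, 0.664)

Iteration 1:
  u = (12 - (4)·0.400 - (2)·-1.100) / (10) = 1.260
  v = (10 - (-3)·1.260 - (2)·-1.100) / (6) = 2.663
  w = (1 - (3)·1.260 - (-4)·2.663) / (10) = 0.787
Iteration 2:
  u = (12 - (4)·2.663 - (2)·0.787) / (10) = -0.023
  v = (10 - (-3)·-0.023 - (2)·0.787) / (6) = 1.393
  w = (1 - (3)·-0.023 - (-4)·1.393) / (10) = 0.664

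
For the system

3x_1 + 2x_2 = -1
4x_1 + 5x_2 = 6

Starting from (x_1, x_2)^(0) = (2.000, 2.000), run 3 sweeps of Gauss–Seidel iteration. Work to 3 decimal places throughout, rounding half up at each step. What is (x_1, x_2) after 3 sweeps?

(-2.212, 2.970)

Iteration 1:
  x_1 = (-1 - (2)·2.000) / (3) = -1.667
  x_2 = (6 - (4)·-1.667) / (5) = 2.534
Iteration 2:
  x_1 = (-1 - (2)·2.534) / (3) = -2.023
  x_2 = (6 - (4)·-2.023) / (5) = 2.818
Iteration 3:
  x_1 = (-1 - (2)·2.818) / (3) = -2.212
  x_2 = (6 - (4)·-2.212) / (5) = 2.970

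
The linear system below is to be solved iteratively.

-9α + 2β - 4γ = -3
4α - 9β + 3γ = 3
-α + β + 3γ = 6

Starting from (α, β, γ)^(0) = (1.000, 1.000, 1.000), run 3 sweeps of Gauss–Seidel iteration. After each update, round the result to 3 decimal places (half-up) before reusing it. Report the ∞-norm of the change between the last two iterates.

Iteration 1:
  α = (-3 - (2)·1.000 - (-4)·1.000) / (-9) = 0.111
  β = (3 - (4)·0.111 - (3)·1.000) / (-9) = 0.049
  γ = (6 - (-1)·0.111 - (1)·0.049) / (3) = 2.021
Iteration 2:
  α = (-3 - (2)·0.049 - (-4)·2.021) / (-9) = -0.554
  β = (3 - (4)·-0.554 - (3)·2.021) / (-9) = 0.094
  γ = (6 - (-1)·-0.554 - (1)·0.094) / (3) = 1.784
Iteration 3:
  α = (-3 - (2)·0.094 - (-4)·1.784) / (-9) = -0.439
  β = (3 - (4)·-0.439 - (3)·1.784) / (-9) = 0.066
  γ = (6 - (-1)·-0.439 - (1)·0.066) / (3) = 1.832
Change: (0.115, -0.028, 0.048) → max |·| = 0.115

0.115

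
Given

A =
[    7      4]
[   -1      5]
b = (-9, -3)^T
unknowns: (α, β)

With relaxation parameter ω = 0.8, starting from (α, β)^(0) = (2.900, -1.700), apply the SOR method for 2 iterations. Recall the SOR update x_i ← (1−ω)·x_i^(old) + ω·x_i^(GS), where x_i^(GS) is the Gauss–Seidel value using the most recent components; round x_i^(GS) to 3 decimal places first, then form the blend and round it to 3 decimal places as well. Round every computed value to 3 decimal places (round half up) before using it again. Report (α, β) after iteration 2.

Iteration 1:
  α: GS value = (-9 - (4)·-1.700) / (7) = -0.314;  α ← (1−ω)·2.900 + ω·-0.314 = 0.329
  β: GS value = (-3 - (-1)·0.329) / (5) = -0.534;  β ← (1−ω)·-1.700 + ω·-0.534 = -0.767
Iteration 2:
  α: GS value = (-9 - (4)·-0.767) / (7) = -0.847;  α ← (1−ω)·0.329 + ω·-0.847 = -0.612
  β: GS value = (-3 - (-1)·-0.612) / (5) = -0.722;  β ← (1−ω)·-0.767 + ω·-0.722 = -0.731

(-0.612, -0.731)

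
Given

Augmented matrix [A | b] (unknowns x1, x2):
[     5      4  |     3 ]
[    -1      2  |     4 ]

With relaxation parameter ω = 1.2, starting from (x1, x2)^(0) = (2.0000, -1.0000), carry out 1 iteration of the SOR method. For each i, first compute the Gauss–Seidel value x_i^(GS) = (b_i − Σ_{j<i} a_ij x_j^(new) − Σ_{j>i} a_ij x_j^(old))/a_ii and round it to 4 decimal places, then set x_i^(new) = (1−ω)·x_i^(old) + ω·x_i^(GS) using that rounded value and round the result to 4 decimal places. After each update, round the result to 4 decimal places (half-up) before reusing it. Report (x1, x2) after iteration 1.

Iteration 1:
  x1: GS value = (3 - (4)·-1.0000) / (5) = 1.4000;  x1 ← (1−ω)·2.0000 + ω·1.4000 = 1.2800
  x2: GS value = (4 - (-1)·1.2800) / (2) = 2.6400;  x2 ← (1−ω)·-1.0000 + ω·2.6400 = 3.3680

(1.2800, 3.3680)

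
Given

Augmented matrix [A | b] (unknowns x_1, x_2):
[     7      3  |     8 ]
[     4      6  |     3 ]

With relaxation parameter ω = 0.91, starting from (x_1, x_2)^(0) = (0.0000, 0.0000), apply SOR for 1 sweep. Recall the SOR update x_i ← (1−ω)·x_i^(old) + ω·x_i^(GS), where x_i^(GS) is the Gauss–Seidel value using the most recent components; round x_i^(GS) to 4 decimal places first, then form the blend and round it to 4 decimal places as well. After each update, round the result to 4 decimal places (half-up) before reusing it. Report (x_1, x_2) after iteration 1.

(1.0400, -0.1759)

Iteration 1:
  x_1: GS value = (8 - (3)·0.0000) / (7) = 1.1429;  x_1 ← (1−ω)·0.0000 + ω·1.1429 = 1.0400
  x_2: GS value = (3 - (4)·1.0400) / (6) = -0.1933;  x_2 ← (1−ω)·0.0000 + ω·-0.1933 = -0.1759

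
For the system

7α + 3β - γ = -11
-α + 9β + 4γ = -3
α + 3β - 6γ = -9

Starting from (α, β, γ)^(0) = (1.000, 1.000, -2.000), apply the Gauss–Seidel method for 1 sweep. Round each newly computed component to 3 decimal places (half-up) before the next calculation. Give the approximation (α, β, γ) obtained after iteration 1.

(-2.286, 0.302, 1.270)

Iteration 1:
  α = (-11 - (3)·1.000 - (-1)·-2.000) / (7) = -2.286
  β = (-3 - (-1)·-2.286 - (4)·-2.000) / (9) = 0.302
  γ = (-9 - (1)·-2.286 - (3)·0.302) / (-6) = 1.270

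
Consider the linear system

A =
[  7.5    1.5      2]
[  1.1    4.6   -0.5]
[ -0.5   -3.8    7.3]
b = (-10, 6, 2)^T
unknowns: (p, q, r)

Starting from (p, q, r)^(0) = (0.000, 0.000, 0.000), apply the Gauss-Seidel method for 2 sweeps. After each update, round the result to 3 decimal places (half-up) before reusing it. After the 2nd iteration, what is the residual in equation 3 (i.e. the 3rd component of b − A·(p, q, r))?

Iteration 1:
  p = (-10 - (1.5)·0.000 - (2)·0.000) / (7.5) = -1.333
  q = (6 - (1.1)·-1.333 - (-0.5)·0.000) / (4.6) = 1.623
  r = (2 - (-0.5)·-1.333 - (-3.8)·1.623) / (7.3) = 1.028
Iteration 2:
  p = (-10 - (1.5)·1.623 - (2)·1.028) / (7.5) = -1.932
  q = (6 - (1.1)·-1.932 - (-0.5)·1.028) / (4.6) = 1.878
  r = (2 - (-0.5)·-1.932 - (-3.8)·1.878) / (7.3) = 1.119
Residual b − A·x = (-0.565, 0.046, 0.002)

0.002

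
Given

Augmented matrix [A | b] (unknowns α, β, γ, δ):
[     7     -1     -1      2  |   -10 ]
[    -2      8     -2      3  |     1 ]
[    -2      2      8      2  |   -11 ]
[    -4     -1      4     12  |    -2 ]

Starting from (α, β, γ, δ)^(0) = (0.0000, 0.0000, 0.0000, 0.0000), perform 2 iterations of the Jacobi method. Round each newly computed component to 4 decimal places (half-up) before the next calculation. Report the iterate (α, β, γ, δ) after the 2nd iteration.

Iteration 1:
  α = (-10 - (-1)·0.0000 - (-1)·0.0000 - (2)·0.0000) / (7) = -1.4286
  β = (1 - (-2)·0.0000 - (-2)·0.0000 - (3)·0.0000) / (8) = 0.1250
  γ = (-11 - (-2)·0.0000 - (2)·0.0000 - (2)·0.0000) / (8) = -1.3750
  δ = (-2 - (-4)·0.0000 - (-1)·0.0000 - (4)·0.0000) / (12) = -0.1667
Iteration 2:
  α = (-10 - (-1)·0.1250 - (-1)·-1.3750 - (2)·-0.1667) / (7) = -1.5595
  β = (1 - (-2)·-1.4286 - (-2)·-1.3750 - (3)·-0.1667) / (8) = -0.5134
  γ = (-11 - (-2)·-1.4286 - (2)·0.1250 - (2)·-0.1667) / (8) = -1.7217
  δ = (-2 - (-4)·-1.4286 - (-1)·0.1250 - (4)·-1.3750) / (12) = -0.1741

(-1.5595, -0.5134, -1.7217, -0.1741)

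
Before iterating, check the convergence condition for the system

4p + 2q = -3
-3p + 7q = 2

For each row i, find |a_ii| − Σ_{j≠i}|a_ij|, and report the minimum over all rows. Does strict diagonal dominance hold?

2

row 1: |4| − (2) = 2
row 2: |7| − (3) = 4
minimum over rows = 2 → strictly diagonally dominant (convergence guaranteed)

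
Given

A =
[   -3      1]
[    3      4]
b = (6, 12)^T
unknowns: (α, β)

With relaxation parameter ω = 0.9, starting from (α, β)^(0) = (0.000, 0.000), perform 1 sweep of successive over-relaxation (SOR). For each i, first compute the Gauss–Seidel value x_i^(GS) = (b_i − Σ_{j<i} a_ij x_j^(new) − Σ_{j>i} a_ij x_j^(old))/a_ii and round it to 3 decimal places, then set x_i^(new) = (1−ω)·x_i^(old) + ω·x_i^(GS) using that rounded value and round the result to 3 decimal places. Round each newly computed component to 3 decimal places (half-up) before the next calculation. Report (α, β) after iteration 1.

(-1.800, 3.915)

Iteration 1:
  α: GS value = (6 - (1)·0.000) / (-3) = -2.000;  α ← (1−ω)·0.000 + ω·-2.000 = -1.800
  β: GS value = (12 - (3)·-1.800) / (4) = 4.350;  β ← (1−ω)·0.000 + ω·4.350 = 3.915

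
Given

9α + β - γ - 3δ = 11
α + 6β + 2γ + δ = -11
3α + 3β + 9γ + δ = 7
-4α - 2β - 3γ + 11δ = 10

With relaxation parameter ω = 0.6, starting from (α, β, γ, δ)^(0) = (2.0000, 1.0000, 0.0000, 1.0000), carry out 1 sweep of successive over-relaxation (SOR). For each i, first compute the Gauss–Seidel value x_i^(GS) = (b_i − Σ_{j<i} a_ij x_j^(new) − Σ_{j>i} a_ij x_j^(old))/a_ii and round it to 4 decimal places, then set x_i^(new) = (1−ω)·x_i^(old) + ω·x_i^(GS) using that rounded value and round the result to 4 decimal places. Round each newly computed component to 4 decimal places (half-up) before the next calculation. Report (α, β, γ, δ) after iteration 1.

(1.6666, -0.9667, 0.2600, 1.2462)

Iteration 1:
  α: GS value = (11 - (1)·1.0000 - (-1)·0.0000 - (-3)·1.0000) / (9) = 1.4444;  α ← (1−ω)·2.0000 + ω·1.4444 = 1.6666
  β: GS value = (-11 - (1)·1.6666 - (2)·0.0000 - (1)·1.0000) / (6) = -2.2778;  β ← (1−ω)·1.0000 + ω·-2.2778 = -0.9667
  γ: GS value = (7 - (3)·1.6666 - (3)·-0.9667 - (1)·1.0000) / (9) = 0.4334;  γ ← (1−ω)·0.0000 + ω·0.4334 = 0.2600
  δ: GS value = (10 - (-4)·1.6666 - (-2)·-0.9667 - (-3)·0.2600) / (11) = 1.4103;  δ ← (1−ω)·1.0000 + ω·1.4103 = 1.2462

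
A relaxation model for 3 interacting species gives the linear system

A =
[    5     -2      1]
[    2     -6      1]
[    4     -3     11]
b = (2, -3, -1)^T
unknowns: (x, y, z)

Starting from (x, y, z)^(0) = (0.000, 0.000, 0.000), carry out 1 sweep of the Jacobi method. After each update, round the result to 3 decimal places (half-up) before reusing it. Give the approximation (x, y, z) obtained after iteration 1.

(0.400, 0.500, -0.091)

Iteration 1:
  x = (2 - (-2)·0.000 - (1)·0.000) / (5) = 0.400
  y = (-3 - (2)·0.000 - (1)·0.000) / (-6) = 0.500
  z = (-1 - (4)·0.000 - (-3)·0.000) / (11) = -0.091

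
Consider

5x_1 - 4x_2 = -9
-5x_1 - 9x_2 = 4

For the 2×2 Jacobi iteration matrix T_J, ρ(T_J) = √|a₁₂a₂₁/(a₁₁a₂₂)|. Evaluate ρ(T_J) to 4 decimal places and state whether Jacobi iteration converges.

0.6667

a₁₂a₂₁/(a₁₁a₂₂) = (-4)·(-5) / ((5)·(-9)) = -0.444444
ρ = √|-0.444444| = √0.444444 = 0.6667
ρ < 1, so Jacobi converges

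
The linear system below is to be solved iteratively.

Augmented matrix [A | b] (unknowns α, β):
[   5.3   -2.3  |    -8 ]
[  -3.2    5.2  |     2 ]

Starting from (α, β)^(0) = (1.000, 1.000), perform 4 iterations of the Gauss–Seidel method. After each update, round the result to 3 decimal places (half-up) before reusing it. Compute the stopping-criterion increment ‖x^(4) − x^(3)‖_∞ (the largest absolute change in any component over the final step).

Iteration 1:
  α = (-8 - (-2.3)·1.000) / (5.3) = -1.075
  β = (2 - (-3.2)·-1.075) / (5.2) = -0.277
Iteration 2:
  α = (-8 - (-2.3)·-0.277) / (5.3) = -1.630
  β = (2 - (-3.2)·-1.630) / (5.2) = -0.618
Iteration 3:
  α = (-8 - (-2.3)·-0.618) / (5.3) = -1.778
  β = (2 - (-3.2)·-1.778) / (5.2) = -0.710
Iteration 4:
  α = (-8 - (-2.3)·-0.710) / (5.3) = -1.818
  β = (2 - (-3.2)·-1.818) / (5.2) = -0.734
Change: (-0.040, -0.024) → max |·| = 0.040

0.040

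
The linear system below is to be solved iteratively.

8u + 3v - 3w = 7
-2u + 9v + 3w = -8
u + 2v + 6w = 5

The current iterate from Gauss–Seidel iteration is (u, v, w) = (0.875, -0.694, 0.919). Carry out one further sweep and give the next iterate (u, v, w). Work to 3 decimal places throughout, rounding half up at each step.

One sweep:
  u = (7 - (3)·-0.694 - (-3)·0.919) / (8) = 1.480
  v = (-8 - (-2)·1.480 - (3)·0.919) / (9) = -0.866
  w = (5 - (1)·1.480 - (2)·-0.866) / (6) = 0.875

(1.480, -0.866, 0.875)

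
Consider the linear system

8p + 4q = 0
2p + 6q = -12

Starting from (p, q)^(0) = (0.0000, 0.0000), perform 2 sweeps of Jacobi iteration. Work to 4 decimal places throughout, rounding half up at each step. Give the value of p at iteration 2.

1.0000

Iteration 1:
  p = (0 - (4)·0.0000) / (8) = 0.0000
  q = (-12 - (2)·0.0000) / (6) = -2.0000
Iteration 2:
  p = (0 - (4)·-2.0000) / (8) = 1.0000
  q = (-12 - (2)·0.0000) / (6) = -2.0000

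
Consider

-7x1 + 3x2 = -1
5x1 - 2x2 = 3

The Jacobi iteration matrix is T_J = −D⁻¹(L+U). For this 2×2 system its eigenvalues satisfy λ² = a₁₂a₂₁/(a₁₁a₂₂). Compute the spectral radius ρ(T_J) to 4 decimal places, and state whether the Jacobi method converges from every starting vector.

1.0351

a₁₂a₂₁/(a₁₁a₂₂) = (3)·(5) / ((-7)·(-2)) = 1.071429
ρ = √|1.071429| = √1.071429 = 1.0351
ρ > 1, so Jacobi diverges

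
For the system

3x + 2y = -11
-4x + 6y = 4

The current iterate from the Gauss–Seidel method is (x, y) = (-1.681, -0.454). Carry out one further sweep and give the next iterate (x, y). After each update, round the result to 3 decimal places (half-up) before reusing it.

One sweep:
  x = (-11 - (2)·-0.454) / (3) = -3.364
  y = (4 - (-4)·-3.364) / (6) = -1.576

(-3.364, -1.576)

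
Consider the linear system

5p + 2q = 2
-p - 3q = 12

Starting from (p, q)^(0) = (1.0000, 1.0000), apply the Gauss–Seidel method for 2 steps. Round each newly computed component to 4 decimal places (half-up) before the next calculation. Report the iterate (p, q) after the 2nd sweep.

(2.0000, -4.6667)

Iteration 1:
  p = (2 - (2)·1.0000) / (5) = 0.0000
  q = (12 - (-1)·0.0000) / (-3) = -4.0000
Iteration 2:
  p = (2 - (2)·-4.0000) / (5) = 2.0000
  q = (12 - (-1)·2.0000) / (-3) = -4.6667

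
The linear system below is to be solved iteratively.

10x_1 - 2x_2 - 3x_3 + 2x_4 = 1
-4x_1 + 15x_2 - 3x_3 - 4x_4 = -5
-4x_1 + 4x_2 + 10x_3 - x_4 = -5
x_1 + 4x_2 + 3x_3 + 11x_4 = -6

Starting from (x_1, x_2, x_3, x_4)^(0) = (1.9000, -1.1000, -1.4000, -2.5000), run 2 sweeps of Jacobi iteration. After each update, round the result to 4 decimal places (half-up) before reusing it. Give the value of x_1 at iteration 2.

0.0676

Iteration 1:
  x_1 = (1 - (-2)·-1.1000 - (-3)·-1.4000 - (2)·-2.5000) / (10) = -0.0400
  x_2 = (-5 - (-4)·1.9000 - (-3)·-1.4000 - (-4)·-2.5000) / (15) = -0.7733
  x_3 = (-5 - (-4)·1.9000 - (4)·-1.1000 - (-1)·-2.5000) / (10) = 0.4500
  x_4 = (-6 - (1)·1.9000 - (4)·-1.1000 - (3)·-1.4000) / (11) = 0.0636
Iteration 2:
  x_1 = (1 - (-2)·-0.7733 - (-3)·0.4500 - (2)·0.0636) / (10) = 0.0676
  x_2 = (-5 - (-4)·-0.0400 - (-3)·0.4500 - (-4)·0.0636) / (15) = -0.2370
  x_3 = (-5 - (-4)·-0.0400 - (4)·-0.7733 - (-1)·0.0636) / (10) = -0.2003
  x_4 = (-6 - (1)·-0.0400 - (4)·-0.7733 - (3)·0.4500) / (11) = -0.3833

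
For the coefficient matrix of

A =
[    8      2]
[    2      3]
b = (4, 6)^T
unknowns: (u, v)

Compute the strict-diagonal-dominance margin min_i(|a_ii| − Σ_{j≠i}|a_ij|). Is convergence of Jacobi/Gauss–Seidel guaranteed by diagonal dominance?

row 1: |8| − (2) = 6
row 2: |3| − (2) = 1
minimum over rows = 1 → strictly diagonally dominant (convergence guaranteed)

1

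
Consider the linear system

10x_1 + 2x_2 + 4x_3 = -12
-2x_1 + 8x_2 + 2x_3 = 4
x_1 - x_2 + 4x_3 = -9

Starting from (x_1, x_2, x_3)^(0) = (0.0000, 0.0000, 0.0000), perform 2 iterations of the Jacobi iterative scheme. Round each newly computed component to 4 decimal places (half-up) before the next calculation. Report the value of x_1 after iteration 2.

Iteration 1:
  x_1 = (-12 - (2)·0.0000 - (4)·0.0000) / (10) = -1.2000
  x_2 = (4 - (-2)·0.0000 - (2)·0.0000) / (8) = 0.5000
  x_3 = (-9 - (1)·0.0000 - (-1)·0.0000) / (4) = -2.2500
Iteration 2:
  x_1 = (-12 - (2)·0.5000 - (4)·-2.2500) / (10) = -0.4000
  x_2 = (4 - (-2)·-1.2000 - (2)·-2.2500) / (8) = 0.7625
  x_3 = (-9 - (1)·-1.2000 - (-1)·0.5000) / (4) = -1.8250

-0.4000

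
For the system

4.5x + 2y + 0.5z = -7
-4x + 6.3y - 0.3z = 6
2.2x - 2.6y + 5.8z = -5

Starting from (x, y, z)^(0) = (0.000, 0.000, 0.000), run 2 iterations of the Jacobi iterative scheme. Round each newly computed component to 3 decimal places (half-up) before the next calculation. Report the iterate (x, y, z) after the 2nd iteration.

(-1.883, -0.077, 0.155)

Iteration 1:
  x = (-7 - (2)·0.000 - (0.5)·0.000) / (4.5) = -1.556
  y = (6 - (-4)·0.000 - (-0.3)·0.000) / (6.3) = 0.952
  z = (-5 - (2.2)·0.000 - (-2.6)·0.000) / (5.8) = -0.862
Iteration 2:
  x = (-7 - (2)·0.952 - (0.5)·-0.862) / (4.5) = -1.883
  y = (6 - (-4)·-1.556 - (-0.3)·-0.862) / (6.3) = -0.077
  z = (-5 - (2.2)·-1.556 - (-2.6)·0.952) / (5.8) = 0.155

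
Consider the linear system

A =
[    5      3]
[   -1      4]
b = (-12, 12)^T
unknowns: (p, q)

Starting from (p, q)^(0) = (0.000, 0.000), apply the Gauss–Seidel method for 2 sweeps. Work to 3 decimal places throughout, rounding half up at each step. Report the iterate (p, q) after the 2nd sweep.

Iteration 1:
  p = (-12 - (3)·0.000) / (5) = -2.400
  q = (12 - (-1)·-2.400) / (4) = 2.400
Iteration 2:
  p = (-12 - (3)·2.400) / (5) = -3.840
  q = (12 - (-1)·-3.840) / (4) = 2.040

(-3.840, 2.040)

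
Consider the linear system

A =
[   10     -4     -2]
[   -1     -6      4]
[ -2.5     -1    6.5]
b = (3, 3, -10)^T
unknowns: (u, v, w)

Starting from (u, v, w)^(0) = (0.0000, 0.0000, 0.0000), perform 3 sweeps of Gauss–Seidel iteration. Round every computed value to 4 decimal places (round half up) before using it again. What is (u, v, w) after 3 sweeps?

Iteration 1:
  u = (3 - (-4)·0.0000 - (-2)·0.0000) / (10) = 0.3000
  v = (3 - (-1)·0.3000 - (4)·0.0000) / (-6) = -0.5500
  w = (-10 - (-2.5)·0.3000 - (-1)·-0.5500) / (6.5) = -1.5077
Iteration 2:
  u = (3 - (-4)·-0.5500 - (-2)·-1.5077) / (10) = -0.2215
  v = (3 - (-1)·-0.2215 - (4)·-1.5077) / (-6) = -1.4682
  w = (-10 - (-2.5)·-0.2215 - (-1)·-1.4682) / (6.5) = -1.8495
Iteration 3:
  u = (3 - (-4)·-1.4682 - (-2)·-1.8495) / (10) = -0.6572
  v = (3 - (-1)·-0.6572 - (4)·-1.8495) / (-6) = -1.6235
  w = (-10 - (-2.5)·-0.6572 - (-1)·-1.6235) / (6.5) = -2.0410

(-0.6572, -1.6235, -2.0410)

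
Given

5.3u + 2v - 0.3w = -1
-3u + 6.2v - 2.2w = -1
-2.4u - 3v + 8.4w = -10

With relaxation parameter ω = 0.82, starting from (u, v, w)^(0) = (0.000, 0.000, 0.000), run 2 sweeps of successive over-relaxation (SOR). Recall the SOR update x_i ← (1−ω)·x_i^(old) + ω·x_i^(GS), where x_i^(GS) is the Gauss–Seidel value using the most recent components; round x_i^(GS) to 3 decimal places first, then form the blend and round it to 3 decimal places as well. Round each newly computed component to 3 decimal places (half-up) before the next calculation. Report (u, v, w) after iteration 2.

(-0.172, -0.547, -1.369)

Iteration 1:
  u: GS value = (-1 - (2)·0.000 - (-0.3)·0.000) / (5.3) = -0.189;  u ← (1−ω)·0.000 + ω·-0.189 = -0.155
  v: GS value = (-1 - (-3)·-0.155 - (-2.2)·0.000) / (6.2) = -0.236;  v ← (1−ω)·0.000 + ω·-0.236 = -0.194
  w: GS value = (-10 - (-2.4)·-0.155 - (-3)·-0.194) / (8.4) = -1.304;  w ← (1−ω)·0.000 + ω·-1.304 = -1.069
Iteration 2:
  u: GS value = (-1 - (2)·-0.194 - (-0.3)·-1.069) / (5.3) = -0.176;  u ← (1−ω)·-0.155 + ω·-0.176 = -0.172
  v: GS value = (-1 - (-3)·-0.172 - (-2.2)·-1.069) / (6.2) = -0.624;  v ← (1−ω)·-0.194 + ω·-0.624 = -0.547
  w: GS value = (-10 - (-2.4)·-0.172 - (-3)·-0.547) / (8.4) = -1.435;  w ← (1−ω)·-1.069 + ω·-1.435 = -1.369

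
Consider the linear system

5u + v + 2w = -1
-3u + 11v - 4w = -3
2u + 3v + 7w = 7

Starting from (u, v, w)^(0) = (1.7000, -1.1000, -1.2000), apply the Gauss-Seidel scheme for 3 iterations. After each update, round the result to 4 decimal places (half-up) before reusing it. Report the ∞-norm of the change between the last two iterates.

0.1332

Iteration 1:
  u = (-1 - (1)·-1.1000 - (2)·-1.2000) / (5) = 0.5000
  v = (-3 - (-3)·0.5000 - (-4)·-1.2000) / (11) = -0.5727
  w = (7 - (2)·0.5000 - (3)·-0.5727) / (7) = 1.1026
Iteration 2:
  u = (-1 - (1)·-0.5727 - (2)·1.1026) / (5) = -0.5265
  v = (-3 - (-3)·-0.5265 - (-4)·1.1026) / (11) = -0.0154
  w = (7 - (2)·-0.5265 - (3)·-0.0154) / (7) = 1.1570
Iteration 3:
  u = (-1 - (1)·-0.0154 - (2)·1.1570) / (5) = -0.6597
  v = (-3 - (-3)·-0.6597 - (-4)·1.1570) / (11) = -0.0319
  w = (7 - (2)·-0.6597 - (3)·-0.0319) / (7) = 1.2022
Change: (-0.1332, -0.0165, 0.0452) → max |·| = 0.1332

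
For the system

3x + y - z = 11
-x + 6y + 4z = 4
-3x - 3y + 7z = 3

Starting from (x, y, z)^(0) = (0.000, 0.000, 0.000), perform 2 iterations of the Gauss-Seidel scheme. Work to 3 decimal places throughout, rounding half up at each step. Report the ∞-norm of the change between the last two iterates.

Iteration 1:
  x = (11 - (1)·0.000 - (-1)·0.000) / (3) = 3.667
  y = (4 - (-1)·3.667 - (4)·0.000) / (6) = 1.278
  z = (3 - (-3)·3.667 - (-3)·1.278) / (7) = 2.548
Iteration 2:
  x = (11 - (1)·1.278 - (-1)·2.548) / (3) = 4.090
  y = (4 - (-1)·4.090 - (4)·2.548) / (6) = -0.350
  z = (3 - (-3)·4.090 - (-3)·-0.350) / (7) = 2.031
Change: (0.423, -1.628, -0.517) → max |·| = 1.628

1.628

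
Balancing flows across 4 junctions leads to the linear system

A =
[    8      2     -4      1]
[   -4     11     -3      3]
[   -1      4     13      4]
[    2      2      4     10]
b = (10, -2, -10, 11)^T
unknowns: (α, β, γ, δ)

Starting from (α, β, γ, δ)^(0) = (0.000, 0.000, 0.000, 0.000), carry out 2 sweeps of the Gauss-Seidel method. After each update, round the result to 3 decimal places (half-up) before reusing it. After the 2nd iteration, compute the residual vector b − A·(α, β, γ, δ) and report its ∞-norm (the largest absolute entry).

Iteration 1:
  α = (10 - (2)·0.000 - (-4)·0.000 - (1)·0.000) / (8) = 1.250
  β = (-2 - (-4)·1.250 - (-3)·0.000 - (3)·0.000) / (11) = 0.273
  γ = (-10 - (-1)·1.250 - (4)·0.273 - (4)·0.000) / (13) = -0.757
  δ = (11 - (2)·1.250 - (2)·0.273 - (4)·-0.757) / (10) = 1.098
Iteration 2:
  α = (10 - (2)·0.273 - (-4)·-0.757 - (1)·1.098) / (8) = 0.666
  β = (-2 - (-4)·0.666 - (-3)·-0.757 - (3)·1.098) / (11) = -0.446
  γ = (-10 - (-1)·0.666 - (4)·-0.446 - (4)·1.098) / (13) = -0.919
  δ = (11 - (2)·0.666 - (2)·-0.446 - (4)·-0.919) / (10) = 1.424
Residual b − A·x = (0.464, -1.459, -1.299, -0.004); ∞-norm = 1.459

1.459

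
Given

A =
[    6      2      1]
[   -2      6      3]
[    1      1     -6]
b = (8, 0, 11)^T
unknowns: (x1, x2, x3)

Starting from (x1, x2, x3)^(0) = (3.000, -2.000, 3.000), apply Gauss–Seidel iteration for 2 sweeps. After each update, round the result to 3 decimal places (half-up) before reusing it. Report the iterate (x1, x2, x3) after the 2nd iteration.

(1.958, 1.528, -1.252)

Iteration 1:
  x1 = (8 - (2)·-2.000 - (1)·3.000) / (6) = 1.500
  x2 = (0 - (-2)·1.500 - (3)·3.000) / (6) = -1.000
  x3 = (11 - (1)·1.500 - (1)·-1.000) / (-6) = -1.750
Iteration 2:
  x1 = (8 - (2)·-1.000 - (1)·-1.750) / (6) = 1.958
  x2 = (0 - (-2)·1.958 - (3)·-1.750) / (6) = 1.528
  x3 = (11 - (1)·1.958 - (1)·1.528) / (-6) = -1.252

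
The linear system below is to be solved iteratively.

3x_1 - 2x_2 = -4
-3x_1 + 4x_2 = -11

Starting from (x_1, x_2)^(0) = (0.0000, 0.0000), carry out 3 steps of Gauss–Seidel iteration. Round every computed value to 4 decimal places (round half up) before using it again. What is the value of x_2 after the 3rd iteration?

Iteration 1:
  x_1 = (-4 - (-2)·0.0000) / (3) = -1.3333
  x_2 = (-11 - (-3)·-1.3333) / (4) = -3.7500
Iteration 2:
  x_1 = (-4 - (-2)·-3.7500) / (3) = -3.8333
  x_2 = (-11 - (-3)·-3.8333) / (4) = -5.6250
Iteration 3:
  x_1 = (-4 - (-2)·-5.6250) / (3) = -5.0833
  x_2 = (-11 - (-3)·-5.0833) / (4) = -6.5625

-6.5625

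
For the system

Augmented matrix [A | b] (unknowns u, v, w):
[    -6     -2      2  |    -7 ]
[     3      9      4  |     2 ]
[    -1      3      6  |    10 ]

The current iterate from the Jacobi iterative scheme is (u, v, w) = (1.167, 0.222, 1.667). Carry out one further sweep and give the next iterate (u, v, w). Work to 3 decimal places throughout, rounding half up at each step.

(1.648, -0.908, 1.750)

One sweep:
  u = (-7 - (-2)·0.222 - (2)·1.667) / (-6) = 1.648
  v = (2 - (3)·1.167 - (4)·1.667) / (9) = -0.908
  w = (10 - (-1)·1.167 - (3)·0.222) / (6) = 1.750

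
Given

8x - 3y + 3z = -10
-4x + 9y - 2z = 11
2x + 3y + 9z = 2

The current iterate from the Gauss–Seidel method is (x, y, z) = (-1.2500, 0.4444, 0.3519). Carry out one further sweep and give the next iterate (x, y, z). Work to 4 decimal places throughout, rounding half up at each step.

(-1.2153, 0.7603, 0.2389)

One sweep:
  x = (-10 - (-3)·0.4444 - (3)·0.3519) / (8) = -1.2153
  y = (11 - (-4)·-1.2153 - (-2)·0.3519) / (9) = 0.7603
  z = (2 - (2)·-1.2153 - (3)·0.7603) / (9) = 0.2389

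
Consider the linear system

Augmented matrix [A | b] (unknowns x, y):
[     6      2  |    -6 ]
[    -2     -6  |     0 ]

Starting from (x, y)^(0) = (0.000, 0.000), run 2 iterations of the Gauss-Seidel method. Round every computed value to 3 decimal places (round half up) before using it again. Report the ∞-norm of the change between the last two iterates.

Iteration 1:
  x = (-6 - (2)·0.000) / (6) = -1.000
  y = (0 - (-2)·-1.000) / (-6) = 0.333
Iteration 2:
  x = (-6 - (2)·0.333) / (6) = -1.111
  y = (0 - (-2)·-1.111) / (-6) = 0.370
Change: (-0.111, 0.037) → max |·| = 0.111

0.111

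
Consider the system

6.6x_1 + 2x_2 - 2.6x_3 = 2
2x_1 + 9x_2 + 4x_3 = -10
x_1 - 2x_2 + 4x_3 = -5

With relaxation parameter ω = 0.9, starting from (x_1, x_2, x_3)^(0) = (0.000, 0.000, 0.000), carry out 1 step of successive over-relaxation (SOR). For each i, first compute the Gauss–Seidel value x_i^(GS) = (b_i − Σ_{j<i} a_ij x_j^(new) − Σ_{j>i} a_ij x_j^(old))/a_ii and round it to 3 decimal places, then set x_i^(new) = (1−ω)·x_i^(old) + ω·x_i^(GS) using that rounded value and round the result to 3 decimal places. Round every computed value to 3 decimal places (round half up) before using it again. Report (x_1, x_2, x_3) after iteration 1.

(0.273, -1.055, -1.661)

Iteration 1:
  x_1: GS value = (2 - (2)·0.000 - (-2.6)·0.000) / (6.6) = 0.303;  x_1 ← (1−ω)·0.000 + ω·0.303 = 0.273
  x_2: GS value = (-10 - (2)·0.273 - (4)·0.000) / (9) = -1.172;  x_2 ← (1−ω)·0.000 + ω·-1.172 = -1.055
  x_3: GS value = (-5 - (1)·0.273 - (-2)·-1.055) / (4) = -1.846;  x_3 ← (1−ω)·0.000 + ω·-1.846 = -1.661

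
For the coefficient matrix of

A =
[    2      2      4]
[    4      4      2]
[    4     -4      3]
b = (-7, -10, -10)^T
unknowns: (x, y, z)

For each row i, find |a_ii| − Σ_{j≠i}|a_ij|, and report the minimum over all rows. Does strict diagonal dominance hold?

-5

row 1: |2| − (2+4) = -4
row 2: |4| − (4+2) = -2
row 3: |3| − (4+4) = -5
minimum over rows = -5 → not strictly diagonally dominant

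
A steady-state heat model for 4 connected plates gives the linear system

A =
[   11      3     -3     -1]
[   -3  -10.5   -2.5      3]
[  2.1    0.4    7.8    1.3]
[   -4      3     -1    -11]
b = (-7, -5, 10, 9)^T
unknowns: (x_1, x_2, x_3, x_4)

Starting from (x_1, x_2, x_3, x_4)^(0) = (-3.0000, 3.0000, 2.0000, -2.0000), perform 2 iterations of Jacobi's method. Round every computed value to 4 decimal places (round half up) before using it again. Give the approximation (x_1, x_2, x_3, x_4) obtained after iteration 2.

Iteration 1:
  x_1 = (-7 - (3)·3.0000 - (-3)·2.0000 - (-1)·-2.0000) / (11) = -1.0909
  x_2 = (-5 - (-3)·-3.0000 - (-2.5)·2.0000 - (3)·-2.0000) / (-10.5) = 0.2857
  x_3 = (10 - (2.1)·-3.0000 - (0.4)·3.0000 - (1.3)·-2.0000) / (7.8) = 2.2692
  x_4 = (9 - (-4)·-3.0000 - (3)·3.0000 - (-1)·2.0000) / (-11) = 0.9091
Iteration 2:
  x_1 = (-7 - (3)·0.2857 - (-3)·2.2692 - (-1)·0.9091) / (11) = -0.0128
  x_2 = (-5 - (-3)·-1.0909 - (-2.5)·2.2692 - (3)·0.9091) / (-10.5) = 0.5073
  x_3 = (10 - (2.1)·-1.0909 - (0.4)·0.2857 - (1.3)·0.9091) / (7.8) = 1.4096
  x_4 = (9 - (-4)·-1.0909 - (3)·0.2857 - (-1)·2.2692) / (-11) = -0.5499

(-0.0128, 0.5073, 1.4096, -0.5499)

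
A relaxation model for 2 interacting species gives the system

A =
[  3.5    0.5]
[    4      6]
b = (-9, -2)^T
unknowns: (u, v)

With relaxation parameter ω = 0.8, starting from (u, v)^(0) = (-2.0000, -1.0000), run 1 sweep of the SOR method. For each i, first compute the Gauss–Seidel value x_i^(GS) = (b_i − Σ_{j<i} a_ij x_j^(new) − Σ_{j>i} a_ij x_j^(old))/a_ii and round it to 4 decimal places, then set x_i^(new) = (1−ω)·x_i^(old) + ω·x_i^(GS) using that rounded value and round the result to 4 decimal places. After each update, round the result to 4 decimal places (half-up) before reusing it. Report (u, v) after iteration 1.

Iteration 1:
  u: GS value = (-9 - (0.5)·-1.0000) / (3.5) = -2.4286;  u ← (1−ω)·-2.0000 + ω·-2.4286 = -2.3429
  v: GS value = (-2 - (4)·-2.3429) / (6) = 1.2286;  v ← (1−ω)·-1.0000 + ω·1.2286 = 0.7829

(-2.3429, 0.7829)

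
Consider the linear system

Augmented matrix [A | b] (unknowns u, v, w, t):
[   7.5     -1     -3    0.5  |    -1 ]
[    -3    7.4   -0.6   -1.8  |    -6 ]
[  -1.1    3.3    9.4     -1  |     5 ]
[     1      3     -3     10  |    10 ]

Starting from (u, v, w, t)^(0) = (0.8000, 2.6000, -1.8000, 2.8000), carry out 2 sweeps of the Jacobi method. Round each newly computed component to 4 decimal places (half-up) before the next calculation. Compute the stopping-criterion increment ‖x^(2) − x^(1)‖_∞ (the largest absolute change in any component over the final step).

1.4579

Iteration 1:
  u = (-1 - (-1)·2.6000 - (-3)·-1.8000 - (0.5)·2.8000) / (7.5) = -0.6933
  v = (-6 - (-3)·0.8000 - (-0.6)·-1.8000 - (-1.8)·2.8000) / (7.4) = 0.0486
  w = (5 - (-1.1)·0.8000 - (3.3)·2.6000 - (-1)·2.8000) / (9.4) = 0.0106
  t = (10 - (1)·0.8000 - (3)·2.6000 - (-3)·-1.8000) / (10) = -0.4000
Iteration 2:
  u = (-1 - (-1)·0.0486 - (-3)·0.0106 - (0.5)·-0.4000) / (7.5) = -0.0959
  v = (-6 - (-3)·-0.6933 - (-0.6)·0.0106 - (-1.8)·-0.4000) / (7.4) = -1.1883
  w = (5 - (-1.1)·-0.6933 - (3.3)·0.0486 - (-1)·-0.4000) / (9.4) = 0.3912
  t = (10 - (1)·-0.6933 - (3)·0.0486 - (-3)·0.0106) / (10) = 1.0579
Change: (0.5974, -1.2369, 0.3806, 1.4579) → max |·| = 1.4579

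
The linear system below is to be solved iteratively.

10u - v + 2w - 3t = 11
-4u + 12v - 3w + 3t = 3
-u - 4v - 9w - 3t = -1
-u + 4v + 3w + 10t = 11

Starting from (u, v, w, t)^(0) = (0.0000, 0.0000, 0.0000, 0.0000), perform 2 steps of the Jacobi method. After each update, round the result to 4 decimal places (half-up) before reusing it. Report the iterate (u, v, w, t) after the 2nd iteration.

Iteration 1:
  u = (11 - (-1)·0.0000 - (2)·0.0000 - (-3)·0.0000) / (10) = 1.1000
  v = (3 - (-4)·0.0000 - (-3)·0.0000 - (3)·0.0000) / (12) = 0.2500
  w = (-1 - (-1)·0.0000 - (-4)·0.0000 - (-3)·0.0000) / (-9) = 0.1111
  t = (11 - (-1)·0.0000 - (4)·0.0000 - (3)·0.0000) / (10) = 1.1000
Iteration 2:
  u = (11 - (-1)·0.2500 - (2)·0.1111 - (-3)·1.1000) / (10) = 1.4328
  v = (3 - (-4)·1.1000 - (-3)·0.1111 - (3)·1.1000) / (12) = 0.3694
  w = (-1 - (-1)·1.1000 - (-4)·0.2500 - (-3)·1.1000) / (-9) = -0.4889
  t = (11 - (-1)·1.1000 - (4)·0.2500 - (3)·0.1111) / (10) = 1.0767

(1.4328, 0.3694, -0.4889, 1.0767)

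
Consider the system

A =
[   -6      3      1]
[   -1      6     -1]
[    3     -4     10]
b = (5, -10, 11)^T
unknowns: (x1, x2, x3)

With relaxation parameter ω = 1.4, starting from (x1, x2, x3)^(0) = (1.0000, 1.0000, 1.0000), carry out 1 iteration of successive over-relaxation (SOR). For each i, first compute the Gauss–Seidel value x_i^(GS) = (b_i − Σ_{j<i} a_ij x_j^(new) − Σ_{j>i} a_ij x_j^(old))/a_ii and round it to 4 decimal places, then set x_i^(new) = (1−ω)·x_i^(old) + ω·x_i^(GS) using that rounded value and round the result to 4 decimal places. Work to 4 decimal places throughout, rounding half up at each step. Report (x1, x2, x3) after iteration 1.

(-0.6334, -2.6478, -0.0767)

Iteration 1:
  x1: GS value = (5 - (3)·1.0000 - (1)·1.0000) / (-6) = -0.1667;  x1 ← (1−ω)·1.0000 + ω·-0.1667 = -0.6334
  x2: GS value = (-10 - (-1)·-0.6334 - (-1)·1.0000) / (6) = -1.6056;  x2 ← (1−ω)·1.0000 + ω·-1.6056 = -2.6478
  x3: GS value = (11 - (3)·-0.6334 - (-4)·-2.6478) / (10) = 0.2309;  x3 ← (1−ω)·1.0000 + ω·0.2309 = -0.0767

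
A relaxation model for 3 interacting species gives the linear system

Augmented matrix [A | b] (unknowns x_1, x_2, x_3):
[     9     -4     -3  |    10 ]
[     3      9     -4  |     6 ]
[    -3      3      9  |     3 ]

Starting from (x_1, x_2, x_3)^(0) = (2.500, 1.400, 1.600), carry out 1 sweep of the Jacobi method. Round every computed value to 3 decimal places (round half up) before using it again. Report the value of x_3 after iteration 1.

Iteration 1:
  x_1 = (10 - (-4)·1.400 - (-3)·1.600) / (9) = 2.267
  x_2 = (6 - (3)·2.500 - (-4)·1.600) / (9) = 0.544
  x_3 = (3 - (-3)·2.500 - (3)·1.400) / (9) = 0.700

0.700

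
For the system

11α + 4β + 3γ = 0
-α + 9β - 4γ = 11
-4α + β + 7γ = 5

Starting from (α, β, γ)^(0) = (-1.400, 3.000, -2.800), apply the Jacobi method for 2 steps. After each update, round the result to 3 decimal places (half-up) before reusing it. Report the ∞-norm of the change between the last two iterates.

1.135

Iteration 1:
  α = (0 - (4)·3.000 - (3)·-2.800) / (11) = -0.327
  β = (11 - (-1)·-1.400 - (-4)·-2.800) / (9) = -0.178
  γ = (5 - (-4)·-1.400 - (1)·3.000) / (7) = -0.514
Iteration 2:
  α = (0 - (4)·-0.178 - (3)·-0.514) / (11) = 0.205
  β = (11 - (-1)·-0.327 - (-4)·-0.514) / (9) = 0.957
  γ = (5 - (-4)·-0.327 - (1)·-0.178) / (7) = 0.553
Change: (0.532, 1.135, 1.067) → max |·| = 1.135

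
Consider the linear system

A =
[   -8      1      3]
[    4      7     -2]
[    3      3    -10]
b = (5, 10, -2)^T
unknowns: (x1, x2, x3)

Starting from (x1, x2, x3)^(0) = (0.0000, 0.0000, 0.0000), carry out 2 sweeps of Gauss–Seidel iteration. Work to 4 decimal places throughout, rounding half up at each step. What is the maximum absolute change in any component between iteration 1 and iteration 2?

0.4288

Iteration 1:
  x1 = (5 - (1)·0.0000 - (3)·0.0000) / (-8) = -0.6250
  x2 = (10 - (4)·-0.6250 - (-2)·0.0000) / (7) = 1.7857
  x3 = (-2 - (3)·-0.6250 - (3)·1.7857) / (-10) = 0.5482
Iteration 2:
  x1 = (5 - (1)·1.7857 - (3)·0.5482) / (-8) = -0.1962
  x2 = (10 - (4)·-0.1962 - (-2)·0.5482) / (7) = 1.6973
  x3 = (-2 - (3)·-0.1962 - (3)·1.6973) / (-10) = 0.6503
Change: (0.4288, -0.0884, 0.1021) → max |·| = 0.4288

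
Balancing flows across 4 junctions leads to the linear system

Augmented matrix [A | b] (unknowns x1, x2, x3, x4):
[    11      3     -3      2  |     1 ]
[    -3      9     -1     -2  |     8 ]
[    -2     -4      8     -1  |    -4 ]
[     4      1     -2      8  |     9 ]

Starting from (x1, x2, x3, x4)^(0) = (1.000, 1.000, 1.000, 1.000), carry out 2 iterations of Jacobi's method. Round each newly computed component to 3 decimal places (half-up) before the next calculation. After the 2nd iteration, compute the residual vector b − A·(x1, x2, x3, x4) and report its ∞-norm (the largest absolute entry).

Iteration 1:
  x1 = (1 - (3)·1.000 - (-3)·1.000 - (2)·1.000) / (11) = -0.091
  x2 = (8 - (-3)·1.000 - (-1)·1.000 - (-2)·1.000) / (9) = 1.556
  x3 = (-4 - (-2)·1.000 - (-4)·1.000 - (-1)·1.000) / (8) = 0.375
  x4 = (9 - (4)·1.000 - (1)·1.000 - (-2)·1.000) / (8) = 0.750
Iteration 2:
  x1 = (1 - (3)·1.556 - (-3)·0.375 - (2)·0.750) / (11) = -0.368
  x2 = (8 - (-3)·-0.091 - (-1)·0.375 - (-2)·0.750) / (9) = 1.067
  x3 = (-4 - (-2)·-0.091 - (-4)·1.556 - (-1)·0.750) / (8) = 0.349
  x4 = (9 - (4)·-0.091 - (1)·1.556 - (-2)·0.375) / (8) = 1.070
Residual b − A·x = (0.754, -0.218, -2.190, 1.543); ∞-norm = 2.190

2.190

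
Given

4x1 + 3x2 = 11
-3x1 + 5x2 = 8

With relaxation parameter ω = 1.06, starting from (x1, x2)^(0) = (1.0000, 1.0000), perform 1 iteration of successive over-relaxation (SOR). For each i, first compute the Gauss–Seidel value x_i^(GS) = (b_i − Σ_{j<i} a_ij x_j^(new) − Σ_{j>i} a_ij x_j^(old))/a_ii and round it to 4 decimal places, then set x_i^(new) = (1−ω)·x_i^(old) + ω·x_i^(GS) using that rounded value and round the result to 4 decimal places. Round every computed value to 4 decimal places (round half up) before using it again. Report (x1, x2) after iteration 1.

(2.0600, 2.9462)

Iteration 1:
  x1: GS value = (11 - (3)·1.0000) / (4) = 2.0000;  x1 ← (1−ω)·1.0000 + ω·2.0000 = 2.0600
  x2: GS value = (8 - (-3)·2.0600) / (5) = 2.8360;  x2 ← (1−ω)·1.0000 + ω·2.8360 = 2.9462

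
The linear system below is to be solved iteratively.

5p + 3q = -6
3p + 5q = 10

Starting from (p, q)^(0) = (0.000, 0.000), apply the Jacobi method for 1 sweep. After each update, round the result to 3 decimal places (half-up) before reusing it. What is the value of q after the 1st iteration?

2.000

Iteration 1:
  p = (-6 - (3)·0.000) / (5) = -1.200
  q = (10 - (3)·0.000) / (5) = 2.000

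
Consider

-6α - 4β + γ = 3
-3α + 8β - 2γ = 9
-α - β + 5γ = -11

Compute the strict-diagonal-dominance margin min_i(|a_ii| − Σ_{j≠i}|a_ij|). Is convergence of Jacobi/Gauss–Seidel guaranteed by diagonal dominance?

1

row 1: |-6| − (4+1) = 1
row 2: |8| − (3+2) = 3
row 3: |5| − (1+1) = 3
minimum over rows = 1 → strictly diagonally dominant (convergence guaranteed)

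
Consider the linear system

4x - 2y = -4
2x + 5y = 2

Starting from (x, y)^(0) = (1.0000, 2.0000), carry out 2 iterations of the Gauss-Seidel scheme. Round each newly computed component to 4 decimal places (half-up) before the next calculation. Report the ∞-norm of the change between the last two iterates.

Iteration 1:
  x = (-4 - (-2)·2.0000) / (4) = 0.0000
  y = (2 - (2)·0.0000) / (5) = 0.4000
Iteration 2:
  x = (-4 - (-2)·0.4000) / (4) = -0.8000
  y = (2 - (2)·-0.8000) / (5) = 0.7200
Change: (-0.8000, 0.3200) → max |·| = 0.8000

0.8000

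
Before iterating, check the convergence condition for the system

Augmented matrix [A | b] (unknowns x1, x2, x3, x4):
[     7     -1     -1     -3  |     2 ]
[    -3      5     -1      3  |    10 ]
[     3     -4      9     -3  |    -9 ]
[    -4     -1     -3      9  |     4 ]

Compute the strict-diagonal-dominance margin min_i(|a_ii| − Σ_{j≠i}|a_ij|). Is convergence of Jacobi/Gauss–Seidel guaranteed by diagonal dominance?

-2

row 1: |7| − (1+1+3) = 2
row 2: |5| − (3+1+3) = -2
row 3: |9| − (3+4+3) = -1
row 4: |9| − (4+1+3) = 1
minimum over rows = -2 → not strictly diagonally dominant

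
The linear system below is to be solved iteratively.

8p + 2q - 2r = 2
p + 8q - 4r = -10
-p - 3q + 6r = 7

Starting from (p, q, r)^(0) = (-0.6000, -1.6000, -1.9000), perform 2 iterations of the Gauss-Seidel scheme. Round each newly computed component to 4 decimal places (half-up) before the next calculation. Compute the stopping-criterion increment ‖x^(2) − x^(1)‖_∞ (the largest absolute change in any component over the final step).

0.9110

Iteration 1:
  p = (2 - (2)·-1.6000 - (-2)·-1.9000) / (8) = 0.1750
  q = (-10 - (1)·0.1750 - (-4)·-1.9000) / (8) = -2.2219
  r = (7 - (-1)·0.1750 - (-3)·-2.2219) / (6) = 0.0849
Iteration 2:
  p = (2 - (2)·-2.2219 - (-2)·0.0849) / (8) = 0.8267
  q = (-10 - (1)·0.8267 - (-4)·0.0849) / (8) = -1.3109
  r = (7 - (-1)·0.8267 - (-3)·-1.3109) / (6) = 0.6490
Change: (0.6517, 0.9110, 0.5641) → max |·| = 0.9110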